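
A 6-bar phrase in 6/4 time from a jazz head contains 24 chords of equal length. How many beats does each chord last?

6 bars × 6 beats/bar = 36 beats total.
36 beats ÷ 24 chords = 1.5 beats per chord.
(That is a dotted quarter note.)

1.5 beats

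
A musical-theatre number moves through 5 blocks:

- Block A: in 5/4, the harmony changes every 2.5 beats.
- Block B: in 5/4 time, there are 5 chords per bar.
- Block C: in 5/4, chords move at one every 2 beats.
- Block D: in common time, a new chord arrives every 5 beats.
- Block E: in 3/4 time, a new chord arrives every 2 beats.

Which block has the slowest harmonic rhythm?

A: 5/2.5 = 2 chords/bar.
B: 5/1 = 5 chords/bar.
C: 5/2 = 2.5 chords/bar.
D: 4/5 = 0.8 chords/bar.
E: 3/2 = 1.5 chords/bar.
Slowest is D at 0.8 chords/bar.

Block D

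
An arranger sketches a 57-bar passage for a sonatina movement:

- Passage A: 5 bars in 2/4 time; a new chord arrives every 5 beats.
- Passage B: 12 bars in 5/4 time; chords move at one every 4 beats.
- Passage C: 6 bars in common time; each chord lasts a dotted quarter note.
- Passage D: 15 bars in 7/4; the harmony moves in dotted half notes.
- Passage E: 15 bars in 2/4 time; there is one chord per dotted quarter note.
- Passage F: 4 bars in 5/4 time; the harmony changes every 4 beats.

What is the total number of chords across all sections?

A: 5·2 = 10 beats, 10/5 = 2 chords.
B: 12·5 = 60 beats, 60/4 = 15 chords.
C: 6·4 = 24 beats, 24/1.5 = 16 chords.
D: 15·7 = 105 beats, 105/3 = 35 chords.
E: 15·2 = 30 beats, 30/1.5 = 20 chords.
F: 4·5 = 20 beats, 20/4 = 5 chords.
Total: 2 + 15 + 16 + 35 + 20 + 5 = 93.

93 chords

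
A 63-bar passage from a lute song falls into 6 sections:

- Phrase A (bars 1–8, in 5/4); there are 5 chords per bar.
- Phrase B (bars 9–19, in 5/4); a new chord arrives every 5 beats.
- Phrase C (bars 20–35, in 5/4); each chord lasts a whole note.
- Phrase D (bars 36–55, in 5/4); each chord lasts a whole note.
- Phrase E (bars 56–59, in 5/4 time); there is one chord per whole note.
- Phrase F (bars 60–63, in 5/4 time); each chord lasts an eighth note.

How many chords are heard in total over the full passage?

A has 40 beats and chords last 1 each, so 40 chords.
B has 55 beats and chords last 5 each, so 11 chords.
C has 80 beats and chords last 4 each, so 20 chords.
D has 100 beats and chords last 4 each, so 25 chords.
E has 20 beats and chords last 4 each, so 5 chords.
F has 20 beats and chords last 0.5 each, so 40 chords.
Total: 40 + 11 + 20 + 25 + 5 + 40 = 141.

141 chords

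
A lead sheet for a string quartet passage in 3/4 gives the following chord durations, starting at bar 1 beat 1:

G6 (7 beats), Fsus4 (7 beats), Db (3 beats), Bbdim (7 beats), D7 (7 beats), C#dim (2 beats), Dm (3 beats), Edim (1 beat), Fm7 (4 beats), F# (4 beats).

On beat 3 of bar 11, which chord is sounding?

Beat 3 of bar 11 is beat (11−1)×3 + 3 = 33 overall.
Running totals: G6 ends at 7, Fsus4 ends at 14, Db ends at 17, Bbdim ends at 24, D7 ends at 31, C#dim ends at 33.
Beat 33 falls within C#dim.

C#dim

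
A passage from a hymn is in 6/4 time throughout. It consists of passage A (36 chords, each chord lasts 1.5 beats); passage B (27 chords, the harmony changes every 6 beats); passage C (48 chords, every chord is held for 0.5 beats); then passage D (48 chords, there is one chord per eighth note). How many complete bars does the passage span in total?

A: 36 × 1.5 = 54 beats = 9 bars.
B: 27 × 6 = 162 beats = 27 bars.
C: 48 × 0.5 = 24 beats = 4 bars.
D: 48 × 0.5 = 24 beats = 4 bars.
Total: 9 + 27 + 4 + 4 = 44 bars.

44 bars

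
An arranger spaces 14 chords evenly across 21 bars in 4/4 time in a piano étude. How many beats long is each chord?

6 beats

21 bars × 4 beats/bar = 84 beats total.
84 beats ÷ 14 chords = 6 beats per chord.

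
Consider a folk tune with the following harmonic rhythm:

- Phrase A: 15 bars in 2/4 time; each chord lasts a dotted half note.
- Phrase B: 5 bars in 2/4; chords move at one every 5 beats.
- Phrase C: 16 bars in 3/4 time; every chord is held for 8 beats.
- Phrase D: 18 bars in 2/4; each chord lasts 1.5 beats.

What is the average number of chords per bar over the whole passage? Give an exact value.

A: 15 bars of 2 beats is 30 beats; at 3 beats each that's 10 chords.
B: 5 bars of 2 beats is 10 beats; at 5 beats each that's 2 chords.
C: 16 bars of 3 beats is 48 beats; at 8 beats each that's 6 chords.
D: 18 bars of 2 beats is 36 beats; at 1.5 beats each that's 24 chords.
Overall: 42 chords over 54 bars → 42/54 = 7/9 chords per bar.

7/9 chords per bar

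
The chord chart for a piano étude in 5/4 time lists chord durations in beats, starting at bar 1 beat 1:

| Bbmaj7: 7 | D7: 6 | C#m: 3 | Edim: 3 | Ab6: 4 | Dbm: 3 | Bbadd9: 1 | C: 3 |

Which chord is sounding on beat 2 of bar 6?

Beat 2 of bar 6 is beat (6−1)×5 + 2 = 27 overall.
Running totals: Bbmaj7 ends at 7, D7 ends at 13, C#m ends at 16, Edim ends at 19, Ab6 ends at 23, Dbm ends at 26, Bbadd9 ends at 27.
Beat 27 falls within Bbadd9.

Bbadd9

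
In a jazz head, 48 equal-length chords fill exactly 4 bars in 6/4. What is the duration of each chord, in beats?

0.5 beats

4 bars × 6 beats/bar = 24 beats total.
24 beats ÷ 48 chords = 0.5 beats per chord.
(That is an eighth note.)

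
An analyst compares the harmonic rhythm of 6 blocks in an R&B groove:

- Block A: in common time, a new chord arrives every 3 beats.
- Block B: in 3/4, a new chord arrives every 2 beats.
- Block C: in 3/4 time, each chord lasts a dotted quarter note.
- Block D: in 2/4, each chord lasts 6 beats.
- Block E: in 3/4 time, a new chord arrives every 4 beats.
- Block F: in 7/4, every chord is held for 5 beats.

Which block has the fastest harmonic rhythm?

A: each chord is 3 beats in 4/4, so 4/3 per bar.
B: each chord is 2 beats in 3/4, so 1.5 per bar.
C: each chord is 1.5 beats in 3/4, so 2 per bar.
D: each chord is 6 beats in 2/4, so 1/3 per bar.
E: each chord is 4 beats in 3/4, so 0.75 per bar.
F: each chord is 5 beats in 7/4, so 1.4 per bar.
Fastest is C at 2 chords/bar.

Block C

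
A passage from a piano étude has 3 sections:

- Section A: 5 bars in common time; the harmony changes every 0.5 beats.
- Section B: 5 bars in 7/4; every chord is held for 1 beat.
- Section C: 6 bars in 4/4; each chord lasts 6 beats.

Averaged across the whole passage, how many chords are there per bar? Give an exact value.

A: 5 × 4 = 20 beats ÷ 0.5 = 40 chords.
B: 5 × 7 = 35 beats ÷ 1 = 35 chords.
C: 6 × 4 = 24 beats ÷ 6 = 4 chords.
Overall: 79 chords over 16 bars → 79/16 = 79/16 chords per bar.

79/16 chords per bar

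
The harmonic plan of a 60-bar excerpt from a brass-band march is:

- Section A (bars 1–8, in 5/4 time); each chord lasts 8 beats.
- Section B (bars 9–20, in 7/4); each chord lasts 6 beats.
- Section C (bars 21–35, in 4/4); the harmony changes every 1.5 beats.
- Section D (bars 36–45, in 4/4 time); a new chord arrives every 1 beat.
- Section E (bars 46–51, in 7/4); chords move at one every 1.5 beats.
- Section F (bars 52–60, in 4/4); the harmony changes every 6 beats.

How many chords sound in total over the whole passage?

A: 8·5 = 40 beats, 40/8 = 5 chords.
B: 12·7 = 84 beats, 84/6 = 14 chords.
C: 15·4 = 60 beats, 60/1.5 = 40 chords.
D: 10·4 = 40 beats, 40/1 = 40 chords.
E: 6·7 = 42 beats, 42/1.5 = 28 chords.
F: 9·4 = 36 beats, 36/6 = 6 chords.
Total: 5 + 14 + 40 + 40 + 28 + 6 = 133.

133 chords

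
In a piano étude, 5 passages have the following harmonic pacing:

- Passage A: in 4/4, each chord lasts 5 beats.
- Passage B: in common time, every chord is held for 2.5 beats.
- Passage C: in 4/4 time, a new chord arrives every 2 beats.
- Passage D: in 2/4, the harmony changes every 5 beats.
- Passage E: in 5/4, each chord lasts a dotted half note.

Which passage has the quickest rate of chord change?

Passage C

A: each chord is 5 beats in 4/4, so 0.8 per bar.
B: each chord is 2.5 beats in 4/4, so 1.6 per bar.
C: each chord is 2 beats in 4/4, so 2 per bar.
D: each chord is 5 beats in 2/4, so 0.4 per bar.
E: each chord is 3 beats in 5/4, so 5/3 per bar.
Fastest is C at 2 chords/bar.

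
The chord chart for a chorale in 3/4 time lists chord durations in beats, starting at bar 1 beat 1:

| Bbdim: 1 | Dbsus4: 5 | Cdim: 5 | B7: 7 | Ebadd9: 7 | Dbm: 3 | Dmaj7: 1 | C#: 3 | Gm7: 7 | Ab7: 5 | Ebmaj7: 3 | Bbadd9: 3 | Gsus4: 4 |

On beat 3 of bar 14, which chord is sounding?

Ab7

Beat 3 of bar 14 is beat (14−1)×3 + 3 = 42 overall.
Running totals: Bbdim ends at 1, Dbsus4 ends at 6, Cdim ends at 11, B7 ends at 18, Ebadd9 ends at 25, Dbm ends at 28, Dmaj7 ends at 29, C# ends at 32, Gm7 ends at 39, Ab7 ends at 44.
Beat 42 falls within Ab7.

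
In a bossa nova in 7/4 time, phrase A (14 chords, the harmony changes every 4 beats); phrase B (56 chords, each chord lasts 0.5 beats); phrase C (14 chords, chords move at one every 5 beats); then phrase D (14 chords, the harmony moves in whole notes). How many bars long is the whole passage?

30 bars

A: 14 × 4 = 56 beats = 8 bars.
B: 56 × 0.5 = 28 beats = 4 bars.
C: 14 × 5 = 70 beats = 10 bars.
D: 14 × 4 = 56 beats = 8 bars.
Total: 8 + 4 + 10 + 8 = 30 bars.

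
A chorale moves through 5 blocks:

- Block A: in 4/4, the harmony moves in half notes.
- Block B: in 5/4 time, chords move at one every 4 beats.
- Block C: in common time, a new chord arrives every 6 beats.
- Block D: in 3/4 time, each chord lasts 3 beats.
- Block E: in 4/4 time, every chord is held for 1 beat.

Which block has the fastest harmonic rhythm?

A: each chord is 2 beats in 4/4, so 2 per bar.
B: each chord is 4 beats in 5/4, so 1.25 per bar.
C: each chord is 6 beats in 4/4, so 2/3 per bar.
D: each chord is 3 beats in 3/4, so 1 per bar.
E: each chord is 1 beat in 4/4, so 4 per bar.
Fastest is E at 4 chords/bar.

Block E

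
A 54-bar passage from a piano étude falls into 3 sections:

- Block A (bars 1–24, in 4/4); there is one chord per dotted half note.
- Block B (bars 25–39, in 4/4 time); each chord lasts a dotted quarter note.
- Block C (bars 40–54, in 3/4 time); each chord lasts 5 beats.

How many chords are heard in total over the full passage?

A: 24 bars × 4 beats = 96 beats; 3 beats/chord → 32 chords.
B: 15 bars × 4 beats = 60 beats; 1.5 beats/chord → 40 chords.
C: 15 bars × 3 beats = 45 beats; 5 beats/chord → 9 chords.
Total: 32 + 40 + 9 = 81.

81 chords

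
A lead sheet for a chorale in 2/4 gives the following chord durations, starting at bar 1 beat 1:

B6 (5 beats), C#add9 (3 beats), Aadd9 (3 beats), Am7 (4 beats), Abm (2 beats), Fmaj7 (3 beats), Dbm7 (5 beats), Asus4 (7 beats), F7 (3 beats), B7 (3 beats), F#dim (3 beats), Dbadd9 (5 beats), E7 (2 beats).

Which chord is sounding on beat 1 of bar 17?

Beat 1 of bar 17 is beat (17−1)×2 + 1 = 33 overall.
Running totals: B6 ends at 5, C#add9 ends at 8, Aadd9 ends at 11, Am7 ends at 15, Abm ends at 17, Fmaj7 ends at 20, Dbm7 ends at 25, Asus4 ends at 32, F7 ends at 35.
Beat 33 falls within F7.

F7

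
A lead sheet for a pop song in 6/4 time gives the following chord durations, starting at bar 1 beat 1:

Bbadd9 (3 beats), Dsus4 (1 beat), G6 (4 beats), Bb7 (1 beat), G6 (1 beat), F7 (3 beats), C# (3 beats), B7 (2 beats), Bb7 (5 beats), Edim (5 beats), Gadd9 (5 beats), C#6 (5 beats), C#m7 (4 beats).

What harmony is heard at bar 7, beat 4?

Beat 4 of bar 7 is beat (7−1)×6 + 4 = 40 overall.
Running totals: Bbadd9 ends at 3, Dsus4 ends at 4, G6 ends at 8, Bb7 ends at 9, G6 ends at 10, F7 ends at 13, C# ends at 16, B7 ends at 18, Bb7 ends at 23, Edim ends at 28, Gadd9 ends at 33, C#6 ends at 38, C#m7 ends at 42.
Beat 40 falls within C#m7.

C#m7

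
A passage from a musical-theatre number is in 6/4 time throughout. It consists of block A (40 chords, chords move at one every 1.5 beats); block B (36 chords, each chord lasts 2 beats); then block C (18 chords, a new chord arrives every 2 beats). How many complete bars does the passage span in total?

A: 40 × 1.5 = 60 beats = 10 bars.
B: 36 × 2 = 72 beats = 12 bars.
C: 18 × 2 = 36 beats = 6 bars.
Total: 10 + 12 + 6 = 28 bars.

28 bars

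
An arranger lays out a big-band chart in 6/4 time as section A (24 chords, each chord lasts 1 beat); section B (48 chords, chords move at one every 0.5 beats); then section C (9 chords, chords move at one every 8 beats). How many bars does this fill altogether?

20 bars

A: 24 × 1 = 24 beats = 4 bars.
B: 48 × 0.5 = 24 beats = 4 bars.
C: 9 × 8 = 72 beats = 12 bars.
Total: 4 + 4 + 12 = 20 bars.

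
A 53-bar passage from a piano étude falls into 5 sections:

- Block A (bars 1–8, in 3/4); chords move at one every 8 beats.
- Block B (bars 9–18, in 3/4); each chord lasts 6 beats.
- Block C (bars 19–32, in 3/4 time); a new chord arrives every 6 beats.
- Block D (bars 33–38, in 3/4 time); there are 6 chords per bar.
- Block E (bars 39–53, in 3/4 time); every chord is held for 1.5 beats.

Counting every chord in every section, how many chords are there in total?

A: 8 bars × 3 beats = 24 beats; 8 beats/chord → 3 chords.
B: 10 bars × 3 beats = 30 beats; 6 beats/chord → 5 chords.
C: 14 bars × 3 beats = 42 beats; 6 beats/chord → 7 chords.
D: 6 bars × 3 beats = 18 beats; 0.5 beats/chord → 36 chords.
E: 15 bars × 3 beats = 45 beats; 1.5 beats/chord → 30 chords.
Total: 3 + 5 + 7 + 36 + 30 = 81.

81 chords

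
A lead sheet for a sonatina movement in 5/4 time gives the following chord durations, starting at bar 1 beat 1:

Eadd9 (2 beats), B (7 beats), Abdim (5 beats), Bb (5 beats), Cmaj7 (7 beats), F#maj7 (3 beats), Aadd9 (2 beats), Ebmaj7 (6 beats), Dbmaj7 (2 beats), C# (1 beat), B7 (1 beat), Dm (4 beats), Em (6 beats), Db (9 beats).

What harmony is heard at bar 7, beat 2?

Beat 2 of bar 7 is beat (7−1)×5 + 2 = 32 overall.
Running totals: Eadd9 ends at 2, B ends at 9, Abdim ends at 14, Bb ends at 19, Cmaj7 ends at 26, F#maj7 ends at 29, Aadd9 ends at 31, Ebmaj7 ends at 37.
Beat 32 falls within Ebmaj7.

Ebmaj7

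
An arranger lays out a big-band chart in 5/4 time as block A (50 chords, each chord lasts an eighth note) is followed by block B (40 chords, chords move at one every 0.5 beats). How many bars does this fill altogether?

A: 50 × 0.5 = 25 beats = 5 bars.
B: 40 × 0.5 = 20 beats = 4 bars.
Total: 5 + 4 = 9 bars.

9 bars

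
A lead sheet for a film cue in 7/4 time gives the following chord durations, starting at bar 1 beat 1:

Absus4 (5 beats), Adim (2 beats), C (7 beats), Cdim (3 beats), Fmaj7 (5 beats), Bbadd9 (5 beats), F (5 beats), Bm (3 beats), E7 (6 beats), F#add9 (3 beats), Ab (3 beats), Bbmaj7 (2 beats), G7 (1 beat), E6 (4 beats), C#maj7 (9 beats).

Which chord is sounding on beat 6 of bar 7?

Bbmaj7

Beat 6 of bar 7 is beat (7−1)×7 + 6 = 48 overall.
Running totals: Absus4 ends at 5, Adim ends at 7, C ends at 14, Cdim ends at 17, Fmaj7 ends at 22, Bbadd9 ends at 27, F ends at 32, Bm ends at 35, E7 ends at 41, F#add9 ends at 44, Ab ends at 47, Bbmaj7 ends at 49.
Beat 48 falls within Bbmaj7.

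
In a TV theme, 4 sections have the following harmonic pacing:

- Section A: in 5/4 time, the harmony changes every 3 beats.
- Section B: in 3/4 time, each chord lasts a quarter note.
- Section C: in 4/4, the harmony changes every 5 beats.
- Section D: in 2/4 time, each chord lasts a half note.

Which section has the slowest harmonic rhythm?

Section C

A: each chord is 3 beats in 5/4, so 5/3 per bar.
B: each chord is 1 beat in 3/4, so 3 per bar.
C: each chord is 5 beats in 4/4, so 0.8 per bar.
D: each chord is 2 beats in 2/4, so 1 per bar.
Slowest is C at 0.8 chords/bar.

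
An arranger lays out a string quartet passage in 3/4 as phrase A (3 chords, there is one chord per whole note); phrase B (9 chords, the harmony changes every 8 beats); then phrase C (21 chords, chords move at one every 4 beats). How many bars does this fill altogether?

56 bars

A: 3 × 4 = 12 beats = 4 bars.
B: 9 × 8 = 72 beats = 24 bars.
C: 21 × 4 = 84 beats = 28 bars.
Total: 4 + 24 + 28 = 56 bars.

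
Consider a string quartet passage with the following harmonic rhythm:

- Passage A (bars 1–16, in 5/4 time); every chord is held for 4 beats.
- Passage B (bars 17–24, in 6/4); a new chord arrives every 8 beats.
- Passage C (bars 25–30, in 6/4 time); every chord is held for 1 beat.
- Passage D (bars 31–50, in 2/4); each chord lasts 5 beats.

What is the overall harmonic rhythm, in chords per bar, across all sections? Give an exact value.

1.4 chords per bar

A: 16 × 5 = 80 beats ÷ 4 = 20 chords.
B: 8 × 6 = 48 beats ÷ 8 = 6 chords.
C: 6 × 6 = 36 beats ÷ 1 = 36 chords.
D: 20 × 2 = 40 beats ÷ 5 = 8 chords.
Overall: 70 chords over 50 bars → 70/50 = 1.4 chords per bar.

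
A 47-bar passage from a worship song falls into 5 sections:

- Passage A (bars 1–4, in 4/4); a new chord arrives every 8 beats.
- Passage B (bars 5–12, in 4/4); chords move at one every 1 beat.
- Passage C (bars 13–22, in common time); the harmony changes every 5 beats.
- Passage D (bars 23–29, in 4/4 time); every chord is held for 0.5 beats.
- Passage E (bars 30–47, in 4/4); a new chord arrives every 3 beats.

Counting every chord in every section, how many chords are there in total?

122 chords

A has 16 beats and chords last 8 each, so 2 chords.
B has 32 beats and chords last 1 each, so 32 chords.
C has 40 beats and chords last 5 each, so 8 chords.
D has 28 beats and chords last 0.5 each, so 56 chords.
E has 72 beats and chords last 3 each, so 24 chords.
Total: 2 + 32 + 8 + 56 + 24 = 122.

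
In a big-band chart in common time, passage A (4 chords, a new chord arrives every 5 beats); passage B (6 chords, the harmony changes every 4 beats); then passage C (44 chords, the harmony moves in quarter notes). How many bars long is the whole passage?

22 bars

A: 4 × 5 = 20 beats = 5 bars.
B: 6 × 4 = 24 beats = 6 bars.
C: 44 × 1 = 44 beats = 11 bars.
Total: 5 + 6 + 11 = 22 bars.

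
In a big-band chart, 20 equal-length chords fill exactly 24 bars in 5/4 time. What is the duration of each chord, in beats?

24 bars × 5 beats/bar = 120 beats total.
120 beats ÷ 20 chords = 6 beats per chord.

6 beats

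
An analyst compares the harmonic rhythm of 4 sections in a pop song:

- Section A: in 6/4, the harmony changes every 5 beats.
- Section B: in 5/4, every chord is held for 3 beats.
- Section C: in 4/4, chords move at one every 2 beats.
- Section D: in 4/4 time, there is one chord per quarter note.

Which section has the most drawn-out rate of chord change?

Section A

A: each chord is 5 beats in 6/4, so 1.2 per bar.
B: each chord is 3 beats in 5/4, so 5/3 per bar.
C: each chord is 2 beats in 4/4, so 2 per bar.
D: each chord is 1 beat in 4/4, so 4 per bar.
Slowest is A at 1.2 chords/bar.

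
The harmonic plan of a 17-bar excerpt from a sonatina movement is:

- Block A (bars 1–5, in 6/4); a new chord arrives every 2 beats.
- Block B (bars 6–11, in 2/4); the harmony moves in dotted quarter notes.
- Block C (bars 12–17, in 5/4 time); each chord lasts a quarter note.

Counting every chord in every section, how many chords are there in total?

A has 30 beats and chords last 2 each, so 15 chords.
B has 12 beats and chords last 1.5 each, so 8 chords.
C has 30 beats and chords last 1 each, so 30 chords.
Total: 15 + 8 + 30 = 53.

53 chords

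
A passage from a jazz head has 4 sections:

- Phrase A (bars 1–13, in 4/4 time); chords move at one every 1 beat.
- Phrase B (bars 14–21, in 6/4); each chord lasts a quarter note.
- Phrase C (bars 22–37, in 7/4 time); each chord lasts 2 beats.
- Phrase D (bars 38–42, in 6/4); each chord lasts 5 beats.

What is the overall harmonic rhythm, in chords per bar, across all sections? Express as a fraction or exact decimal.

27/7 chords per bar

A: 13 bars of 4 beats is 52 beats; at 1 beat each that's 52 chords.
B: 8 bars of 6 beats is 48 beats; at 1 beat each that's 48 chords.
C: 16 bars of 7 beats is 112 beats; at 2 beats each that's 56 chords.
D: 5 bars of 6 beats is 30 beats; at 5 beats each that's 6 chords.
Overall: 162 chords over 42 bars → 162/42 = 27/7 chords per bar.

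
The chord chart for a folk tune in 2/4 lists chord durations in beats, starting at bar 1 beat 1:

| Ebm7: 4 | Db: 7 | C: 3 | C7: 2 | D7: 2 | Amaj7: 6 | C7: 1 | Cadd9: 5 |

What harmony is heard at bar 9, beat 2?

D7

Beat 2 of bar 9 is beat (9−1)×2 + 2 = 18 overall.
Running totals: Ebm7 ends at 4, Db ends at 11, C ends at 14, C7 ends at 16, D7 ends at 18.
Beat 18 falls within D7.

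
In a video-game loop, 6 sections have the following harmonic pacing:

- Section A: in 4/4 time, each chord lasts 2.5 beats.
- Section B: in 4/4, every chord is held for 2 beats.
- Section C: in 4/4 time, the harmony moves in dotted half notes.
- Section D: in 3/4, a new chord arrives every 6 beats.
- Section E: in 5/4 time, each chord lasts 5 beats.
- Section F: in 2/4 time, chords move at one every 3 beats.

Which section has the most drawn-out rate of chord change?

A: 4/2.5 = 1.6 chords/bar.
B: 4/2 = 2 chords/bar.
C: 4/3 = 4/3 chords/bar.
D: 3/6 = 0.5 chords/bar.
E: 5/5 = 1 chord/bar.
F: 2/3 = 2/3 chords/bar.
Slowest is D at 0.5 chords/bar.

Section D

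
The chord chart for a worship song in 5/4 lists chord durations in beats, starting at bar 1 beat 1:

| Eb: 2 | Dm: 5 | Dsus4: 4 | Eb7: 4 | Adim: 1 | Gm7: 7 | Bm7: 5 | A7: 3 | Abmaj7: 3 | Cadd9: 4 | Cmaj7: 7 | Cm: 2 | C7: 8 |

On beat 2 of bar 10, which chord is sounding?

Cm

Beat 2 of bar 10 is beat (10−1)×5 + 2 = 47 overall.
Running totals: Eb ends at 2, Dm ends at 7, Dsus4 ends at 11, Eb7 ends at 15, Adim ends at 16, Gm7 ends at 23, Bm7 ends at 28, A7 ends at 31, Abmaj7 ends at 34, Cadd9 ends at 38, Cmaj7 ends at 45, Cm ends at 47.
Beat 47 falls within Cm.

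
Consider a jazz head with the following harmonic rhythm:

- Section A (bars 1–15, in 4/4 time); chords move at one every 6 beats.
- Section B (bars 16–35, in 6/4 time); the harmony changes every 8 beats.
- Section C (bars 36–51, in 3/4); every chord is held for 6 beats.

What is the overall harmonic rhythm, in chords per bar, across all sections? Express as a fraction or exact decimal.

A: 15 × 4 = 60 beats ÷ 6 = 10 chords.
B: 20 × 6 = 120 beats ÷ 8 = 15 chords.
C: 16 × 3 = 48 beats ÷ 6 = 8 chords.
Overall: 33 chords over 51 bars → 33/51 = 11/17 chords per bar.

11/17 chords per bar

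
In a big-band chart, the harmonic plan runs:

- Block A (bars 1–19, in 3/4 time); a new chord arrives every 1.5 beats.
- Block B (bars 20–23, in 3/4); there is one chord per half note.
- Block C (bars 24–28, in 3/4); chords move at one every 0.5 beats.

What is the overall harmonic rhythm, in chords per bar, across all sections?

A: 19 bars of 3 beats is 57 beats; at 1.5 beats each that's 38 chords.
B: 4 bars of 3 beats is 12 beats; at 2 beats each that's 6 chords.
C: 5 bars of 3 beats is 15 beats; at 0.5 beats each that's 30 chords.
Overall: 74 chords over 28 bars → 74/28 = 37/14 chords per bar.

37/14 chords per bar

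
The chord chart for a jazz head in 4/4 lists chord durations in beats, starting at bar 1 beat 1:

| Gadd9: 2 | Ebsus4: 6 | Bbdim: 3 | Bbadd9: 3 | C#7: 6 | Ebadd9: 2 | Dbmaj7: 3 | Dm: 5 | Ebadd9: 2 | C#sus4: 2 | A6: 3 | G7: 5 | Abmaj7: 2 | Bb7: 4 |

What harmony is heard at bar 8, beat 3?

Ebadd9

Beat 3 of bar 8 is beat (8−1)×4 + 3 = 31 overall.
Running totals: Gadd9 ends at 2, Ebsus4 ends at 8, Bbdim ends at 11, Bbadd9 ends at 14, C#7 ends at 20, Ebadd9 ends at 22, Dbmaj7 ends at 25, Dm ends at 30, Ebadd9 ends at 32.
Beat 31 falls within Ebadd9.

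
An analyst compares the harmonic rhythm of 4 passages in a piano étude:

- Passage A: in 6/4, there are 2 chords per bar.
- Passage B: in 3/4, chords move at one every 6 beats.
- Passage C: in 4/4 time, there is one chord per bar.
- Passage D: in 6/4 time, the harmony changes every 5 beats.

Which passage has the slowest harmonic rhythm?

Passage B

A: each chord is 3 beats in 6/4, so 2 per bar.
B: each chord is 6 beats in 3/4, so 0.5 per bar.
C: each chord is 4 beats in 4/4, so 1 per bar.
D: each chord is 5 beats in 6/4, so 1.2 per bar.
Slowest is B at 0.5 chords/bar.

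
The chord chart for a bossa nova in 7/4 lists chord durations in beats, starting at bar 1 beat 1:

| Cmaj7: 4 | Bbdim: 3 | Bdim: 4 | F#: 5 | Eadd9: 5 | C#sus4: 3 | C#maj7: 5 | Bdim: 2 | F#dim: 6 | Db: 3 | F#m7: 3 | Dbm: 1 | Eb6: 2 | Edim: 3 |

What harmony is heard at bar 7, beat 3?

Beat 3 of bar 7 is beat (7−1)×7 + 3 = 45 overall.
Running totals: Cmaj7 ends at 4, Bbdim ends at 7, Bdim ends at 11, F# ends at 16, Eadd9 ends at 21, C#sus4 ends at 24, C#maj7 ends at 29, Bdim ends at 31, F#dim ends at 37, Db ends at 40, F#m7 ends at 43, Dbm ends at 44, Eb6 ends at 46.
Beat 45 falls within Eb6.

Eb6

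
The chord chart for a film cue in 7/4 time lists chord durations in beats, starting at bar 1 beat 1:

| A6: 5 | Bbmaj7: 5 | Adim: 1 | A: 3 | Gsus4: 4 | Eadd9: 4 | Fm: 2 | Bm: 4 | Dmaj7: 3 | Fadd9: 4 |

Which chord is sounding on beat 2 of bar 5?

Beat 2 of bar 5 is beat (5−1)×7 + 2 = 30 overall.
Running totals: A6 ends at 5, Bbmaj7 ends at 10, Adim ends at 11, A ends at 14, Gsus4 ends at 18, Eadd9 ends at 22, Fm ends at 24, Bm ends at 28, Dmaj7 ends at 31.
Beat 30 falls within Dmaj7.

Dmaj7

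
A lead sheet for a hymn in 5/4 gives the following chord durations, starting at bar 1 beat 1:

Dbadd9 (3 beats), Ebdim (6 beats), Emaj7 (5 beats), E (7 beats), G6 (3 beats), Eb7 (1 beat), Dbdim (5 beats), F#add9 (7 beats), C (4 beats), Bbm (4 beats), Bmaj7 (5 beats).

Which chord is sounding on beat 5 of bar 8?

C

Beat 5 of bar 8 is beat (8−1)×5 + 5 = 40 overall.
Running totals: Dbadd9 ends at 3, Ebdim ends at 9, Emaj7 ends at 14, E ends at 21, G6 ends at 24, Eb7 ends at 25, Dbdim ends at 30, F#add9 ends at 37, C ends at 41.
Beat 40 falls within C.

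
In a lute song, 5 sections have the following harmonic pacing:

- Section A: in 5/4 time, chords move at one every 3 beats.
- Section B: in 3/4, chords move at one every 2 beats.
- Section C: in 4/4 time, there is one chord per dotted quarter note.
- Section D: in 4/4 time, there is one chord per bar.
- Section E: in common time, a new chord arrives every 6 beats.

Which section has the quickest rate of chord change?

A: 5/3 = 5/3 chords/bar.
B: 3/2 = 1.5 chords/bar.
C: 4/1.5 = 8/3 chords/bar.
D: 4/4 = 1 chord/bar.
E: 4/6 = 2/3 chords/bar.
Fastest is C at 8/3 chords/bar.

Section C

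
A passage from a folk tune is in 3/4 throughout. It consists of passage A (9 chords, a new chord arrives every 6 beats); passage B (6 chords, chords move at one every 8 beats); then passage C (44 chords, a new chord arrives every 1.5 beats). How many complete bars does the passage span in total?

56 bars

A: 9 × 6 = 54 beats = 18 bars.
B: 6 × 8 = 48 beats = 16 bars.
C: 44 × 1.5 = 66 beats = 22 bars.
Total: 18 + 16 + 22 = 56 bars.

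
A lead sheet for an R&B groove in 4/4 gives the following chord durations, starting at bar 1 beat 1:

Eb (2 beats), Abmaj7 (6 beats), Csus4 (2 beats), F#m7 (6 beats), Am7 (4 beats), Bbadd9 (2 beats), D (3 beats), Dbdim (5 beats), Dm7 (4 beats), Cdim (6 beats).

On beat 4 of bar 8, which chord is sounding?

Beat 4 of bar 8 is beat (8−1)×4 + 4 = 32 overall.
Running totals: Eb ends at 2, Abmaj7 ends at 8, Csus4 ends at 10, F#m7 ends at 16, Am7 ends at 20, Bbadd9 ends at 22, D ends at 25, Dbdim ends at 30, Dm7 ends at 34.
Beat 32 falls within Dm7.

Dm7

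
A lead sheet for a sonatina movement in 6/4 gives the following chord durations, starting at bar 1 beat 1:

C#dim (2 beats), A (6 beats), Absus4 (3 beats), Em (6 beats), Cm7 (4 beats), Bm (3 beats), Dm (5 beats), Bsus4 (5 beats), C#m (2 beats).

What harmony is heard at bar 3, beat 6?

Beat 6 of bar 3 is beat (3−1)×6 + 6 = 18 overall.
Running totals: C#dim ends at 2, A ends at 8, Absus4 ends at 11, Em ends at 17, Cm7 ends at 21.
Beat 18 falls within Cm7.

Cm7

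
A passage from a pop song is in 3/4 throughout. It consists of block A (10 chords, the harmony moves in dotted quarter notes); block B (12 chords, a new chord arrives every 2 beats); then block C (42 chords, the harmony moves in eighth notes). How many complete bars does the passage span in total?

A: 10 × 1.5 = 15 beats = 5 bars.
B: 12 × 2 = 24 beats = 8 bars.
C: 42 × 0.5 = 21 beats = 7 bars.
Total: 5 + 8 + 7 = 20 bars.

20 bars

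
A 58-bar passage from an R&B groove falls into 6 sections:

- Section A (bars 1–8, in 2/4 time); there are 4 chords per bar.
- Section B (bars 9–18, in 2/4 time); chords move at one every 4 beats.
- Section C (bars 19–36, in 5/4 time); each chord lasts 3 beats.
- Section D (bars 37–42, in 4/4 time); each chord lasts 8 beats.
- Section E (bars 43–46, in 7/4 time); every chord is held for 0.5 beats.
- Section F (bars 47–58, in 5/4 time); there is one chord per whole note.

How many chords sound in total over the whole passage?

A: 8 bars × 2 beats = 16 beats; 0.5 beats/chord → 32 chords.
B: 10 bars × 2 beats = 20 beats; 4 beats/chord → 5 chords.
C: 18 bars × 5 beats = 90 beats; 3 beats/chord → 30 chords.
D: 6 bars × 4 beats = 24 beats; 8 beats/chord → 3 chords.
E: 4 bars × 7 beats = 28 beats; 0.5 beats/chord → 56 chords.
F: 12 bars × 5 beats = 60 beats; 4 beats/chord → 15 chords.
Total: 32 + 5 + 30 + 3 + 56 + 15 = 141.

141 chords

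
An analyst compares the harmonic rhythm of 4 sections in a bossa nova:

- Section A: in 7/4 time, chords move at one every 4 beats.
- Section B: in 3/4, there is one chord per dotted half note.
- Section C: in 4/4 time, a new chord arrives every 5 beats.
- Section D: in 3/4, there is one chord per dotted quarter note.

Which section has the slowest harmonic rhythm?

Section C

A: 7/4 = 1.75 chords/bar.
B: 3/3 = 1 chord/bar.
C: 4/5 = 0.8 chords/bar.
D: 3/1.5 = 2 chords/bar.
Slowest is C at 0.8 chords/bar.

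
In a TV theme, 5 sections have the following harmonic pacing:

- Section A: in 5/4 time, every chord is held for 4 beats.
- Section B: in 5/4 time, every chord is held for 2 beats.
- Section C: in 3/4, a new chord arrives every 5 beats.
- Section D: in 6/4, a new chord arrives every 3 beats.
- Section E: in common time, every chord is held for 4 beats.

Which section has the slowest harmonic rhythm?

A: 5 beats/bar ÷ 4 beats/chord = 1.25 chords/bar.
B: 5 beats/bar ÷ 2 beats/chord = 2.5 chords/bar.
C: 3 beats/bar ÷ 5 beats/chord = 0.6 chords/bar.
D: 6 beats/bar ÷ 3 beats/chord = 2 chords/bar.
E: 4 beats/bar ÷ 4 beats/chord = 1 chord/bar.
Slowest is C at 0.6 chords/bar.

Section C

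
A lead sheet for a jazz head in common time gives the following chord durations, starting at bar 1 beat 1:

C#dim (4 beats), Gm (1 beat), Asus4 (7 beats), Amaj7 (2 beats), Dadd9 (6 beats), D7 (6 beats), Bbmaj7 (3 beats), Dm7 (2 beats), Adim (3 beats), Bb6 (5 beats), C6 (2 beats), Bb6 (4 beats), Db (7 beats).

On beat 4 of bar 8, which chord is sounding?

Beat 4 of bar 8 is beat (8−1)×4 + 4 = 32 overall.
Running totals: C#dim ends at 4, Gm ends at 5, Asus4 ends at 12, Amaj7 ends at 14, Dadd9 ends at 20, D7 ends at 26, Bbmaj7 ends at 29, Dm7 ends at 31, Adim ends at 34.
Beat 32 falls within Adim.

Adim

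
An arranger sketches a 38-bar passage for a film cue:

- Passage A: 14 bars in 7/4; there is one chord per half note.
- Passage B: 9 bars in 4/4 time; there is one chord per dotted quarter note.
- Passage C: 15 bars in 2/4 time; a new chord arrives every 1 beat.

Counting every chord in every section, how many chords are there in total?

A: 14 bars × 7 beats = 98 beats; 2 beats/chord → 49 chords.
B: 9 bars × 4 beats = 36 beats; 1.5 beats/chord → 24 chords.
C: 15 bars × 2 beats = 30 beats; 1 beat/chord → 30 chords.
Total: 49 + 24 + 30 = 103.

103 chords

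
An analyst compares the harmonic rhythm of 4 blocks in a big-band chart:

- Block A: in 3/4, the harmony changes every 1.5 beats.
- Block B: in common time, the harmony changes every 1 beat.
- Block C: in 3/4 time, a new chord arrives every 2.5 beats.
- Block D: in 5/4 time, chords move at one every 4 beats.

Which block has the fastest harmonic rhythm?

Block B

A: each chord is 1.5 beats in 3/4, so 2 per bar.
B: each chord is 1 beat in 4/4, so 4 per bar.
C: each chord is 2.5 beats in 3/4, so 1.2 per bar.
D: each chord is 4 beats in 5/4, so 1.25 per bar.
Fastest is B at 4 chords/bar.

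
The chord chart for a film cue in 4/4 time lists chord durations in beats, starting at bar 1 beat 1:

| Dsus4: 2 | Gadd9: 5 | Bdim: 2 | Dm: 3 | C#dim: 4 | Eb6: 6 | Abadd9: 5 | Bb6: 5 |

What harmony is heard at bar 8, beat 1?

Beat 1 of bar 8 is beat (8−1)×4 + 1 = 29 overall.
Running totals: Dsus4 ends at 2, Gadd9 ends at 7, Bdim ends at 9, Dm ends at 12, C#dim ends at 16, Eb6 ends at 22, Abadd9 ends at 27, Bb6 ends at 32.
Beat 29 falls within Bb6.

Bb6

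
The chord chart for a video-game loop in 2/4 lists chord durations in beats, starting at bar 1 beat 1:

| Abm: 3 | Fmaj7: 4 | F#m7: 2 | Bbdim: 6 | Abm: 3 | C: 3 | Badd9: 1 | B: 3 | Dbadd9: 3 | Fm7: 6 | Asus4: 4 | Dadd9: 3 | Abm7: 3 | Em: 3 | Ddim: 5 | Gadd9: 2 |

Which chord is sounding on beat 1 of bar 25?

Ddim

Beat 1 of bar 25 is beat (25−1)×2 + 1 = 49 overall.
Running totals: Abm ends at 3, Fmaj7 ends at 7, F#m7 ends at 9, Bbdim ends at 15, Abm ends at 18, C ends at 21, Badd9 ends at 22, B ends at 25, Dbadd9 ends at 28, Fm7 ends at 34, Asus4 ends at 38, Dadd9 ends at 41, Abm7 ends at 44, Em ends at 47, Ddim ends at 52.
Beat 49 falls within Ddim.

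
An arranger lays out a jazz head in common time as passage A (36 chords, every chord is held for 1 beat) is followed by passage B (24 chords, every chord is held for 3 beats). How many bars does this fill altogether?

A: 36 × 1 = 36 beats = 9 bars.
B: 24 × 3 = 72 beats = 18 bars.
Total: 9 + 18 = 27 bars.

27 bars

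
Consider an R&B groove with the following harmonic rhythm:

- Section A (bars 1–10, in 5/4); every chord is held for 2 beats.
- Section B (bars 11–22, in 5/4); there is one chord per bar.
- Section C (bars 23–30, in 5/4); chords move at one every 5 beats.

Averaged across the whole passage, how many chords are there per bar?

1.5 chords per bar

A: 10 bars of 5 beats is 50 beats; at 2 beats each that's 25 chords.
B: 12 bars of 5 beats is 60 beats; at 5 beats each that's 12 chords.
C: 8 bars of 5 beats is 40 beats; at 5 beats each that's 8 chords.
Overall: 45 chords over 30 bars → 45/30 = 1.5 chords per bar.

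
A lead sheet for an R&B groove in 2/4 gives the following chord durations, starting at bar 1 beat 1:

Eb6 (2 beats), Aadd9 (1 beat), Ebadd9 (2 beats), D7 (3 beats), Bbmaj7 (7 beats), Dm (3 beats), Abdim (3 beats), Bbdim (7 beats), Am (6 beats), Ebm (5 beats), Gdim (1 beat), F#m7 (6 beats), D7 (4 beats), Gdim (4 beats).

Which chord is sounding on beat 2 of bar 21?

Beat 2 of bar 21 is beat (21−1)×2 + 2 = 42 overall.
Running totals: Eb6 ends at 2, Aadd9 ends at 3, Ebadd9 ends at 5, D7 ends at 8, Bbmaj7 ends at 15, Dm ends at 18, Abdim ends at 21, Bbdim ends at 28, Am ends at 34, Ebm ends at 39, Gdim ends at 40, F#m7 ends at 46.
Beat 42 falls within F#m7.

F#m7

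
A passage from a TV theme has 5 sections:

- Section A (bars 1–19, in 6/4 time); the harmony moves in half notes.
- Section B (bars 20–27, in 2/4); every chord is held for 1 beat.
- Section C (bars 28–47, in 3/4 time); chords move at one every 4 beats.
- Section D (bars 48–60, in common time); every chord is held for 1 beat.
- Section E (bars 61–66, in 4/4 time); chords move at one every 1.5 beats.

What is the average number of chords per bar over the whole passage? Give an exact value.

A: 19 bars of 6 beats is 114 beats; at 2 beats each that's 57 chords.
B: 8 bars of 2 beats is 16 beats; at 1 beat each that's 16 chords.
C: 20 bars of 3 beats is 60 beats; at 4 beats each that's 15 chords.
D: 13 bars of 4 beats is 52 beats; at 1 beat each that's 52 chords.
E: 6 bars of 4 beats is 24 beats; at 1.5 beats each that's 16 chords.
Overall: 156 chords over 66 bars → 156/66 = 26/11 chords per bar.

26/11 chords per bar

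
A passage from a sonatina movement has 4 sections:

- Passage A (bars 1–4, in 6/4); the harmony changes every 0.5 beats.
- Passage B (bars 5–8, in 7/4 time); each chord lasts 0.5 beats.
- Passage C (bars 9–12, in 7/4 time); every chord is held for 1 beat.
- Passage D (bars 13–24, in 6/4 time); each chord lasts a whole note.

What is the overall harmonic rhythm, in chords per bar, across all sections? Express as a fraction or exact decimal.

A: 4 × 6 = 24 beats ÷ 0.5 = 48 chords.
B: 4 × 7 = 28 beats ÷ 0.5 = 56 chords.
C: 4 × 7 = 28 beats ÷ 1 = 28 chords.
D: 12 × 6 = 72 beats ÷ 4 = 18 chords.
Overall: 150 chords over 24 bars → 150/24 = 6.25 chords per bar.

6.25 chords per bar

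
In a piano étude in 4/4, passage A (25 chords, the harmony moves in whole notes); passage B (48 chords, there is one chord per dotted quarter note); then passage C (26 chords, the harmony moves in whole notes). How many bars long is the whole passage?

A: 25 × 4 = 100 beats = 25 bars.
B: 48 × 1.5 = 72 beats = 18 bars.
C: 26 × 4 = 104 beats = 26 bars.
Total: 25 + 18 + 26 = 69 bars.

69 bars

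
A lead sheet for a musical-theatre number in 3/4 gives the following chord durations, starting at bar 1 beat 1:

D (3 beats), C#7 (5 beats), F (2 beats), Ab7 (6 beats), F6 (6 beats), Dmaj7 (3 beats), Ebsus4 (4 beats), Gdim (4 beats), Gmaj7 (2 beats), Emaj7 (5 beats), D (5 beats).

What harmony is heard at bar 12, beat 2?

Beat 2 of bar 12 is beat (12−1)×3 + 2 = 35 overall.
Running totals: D ends at 3, C#7 ends at 8, F ends at 10, Ab7 ends at 16, F6 ends at 22, Dmaj7 ends at 25, Ebsus4 ends at 29, Gdim ends at 33, Gmaj7 ends at 35.
Beat 35 falls within Gmaj7.

Gmaj7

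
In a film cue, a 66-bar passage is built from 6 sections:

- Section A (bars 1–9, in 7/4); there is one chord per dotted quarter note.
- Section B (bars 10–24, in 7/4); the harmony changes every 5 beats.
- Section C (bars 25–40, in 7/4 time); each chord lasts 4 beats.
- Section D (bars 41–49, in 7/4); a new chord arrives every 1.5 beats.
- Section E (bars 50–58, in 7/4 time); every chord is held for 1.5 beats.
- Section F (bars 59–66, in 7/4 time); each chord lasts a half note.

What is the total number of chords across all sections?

A has 63 beats and chords last 1.5 each, so 42 chords.
B has 105 beats and chords last 5 each, so 21 chords.
C has 112 beats and chords last 4 each, so 28 chords.
D has 63 beats and chords last 1.5 each, so 42 chords.
E has 63 beats and chords last 1.5 each, so 42 chords.
F has 56 beats and chords last 2 each, so 28 chords.
Total: 42 + 21 + 28 + 42 + 42 + 28 = 203.

203 chords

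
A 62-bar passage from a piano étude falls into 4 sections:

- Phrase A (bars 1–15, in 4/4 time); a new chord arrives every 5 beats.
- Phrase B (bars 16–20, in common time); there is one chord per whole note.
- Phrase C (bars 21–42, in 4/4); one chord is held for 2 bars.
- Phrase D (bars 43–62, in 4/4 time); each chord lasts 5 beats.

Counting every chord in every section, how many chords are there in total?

A: 15 bars × 4 beats = 60 beats; 5 beats/chord → 12 chords.
B: 5 bars × 4 beats = 20 beats; 4 beats/chord → 5 chords.
C: 22 bars × 4 beats = 88 beats; 8 beats/chord → 11 chords.
D: 20 bars × 4 beats = 80 beats; 5 beats/chord → 16 chords.
Total: 12 + 5 + 11 + 16 = 44.

44 chords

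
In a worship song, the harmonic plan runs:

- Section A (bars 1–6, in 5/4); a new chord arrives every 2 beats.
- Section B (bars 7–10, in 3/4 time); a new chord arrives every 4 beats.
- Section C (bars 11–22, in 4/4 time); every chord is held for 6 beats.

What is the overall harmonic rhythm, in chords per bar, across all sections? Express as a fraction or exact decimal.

A: 6 bars of 5 beats is 30 beats; at 2 beats each that's 15 chords.
B: 4 bars of 3 beats is 12 beats; at 4 beats each that's 3 chords.
C: 12 bars of 4 beats is 48 beats; at 6 beats each that's 8 chords.
Overall: 26 chords over 22 bars → 26/22 = 13/11 chords per bar.

13/11 chords per bar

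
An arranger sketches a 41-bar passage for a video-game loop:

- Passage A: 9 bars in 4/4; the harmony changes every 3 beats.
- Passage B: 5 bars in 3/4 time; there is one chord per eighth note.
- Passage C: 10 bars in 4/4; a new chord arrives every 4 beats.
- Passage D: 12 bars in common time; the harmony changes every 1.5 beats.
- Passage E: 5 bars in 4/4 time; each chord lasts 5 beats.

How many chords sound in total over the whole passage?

88 chords

A: 9·4 = 36 beats, 36/3 = 12 chords.
B: 5·3 = 15 beats, 15/0.5 = 30 chords.
C: 10·4 = 40 beats, 40/4 = 10 chords.
D: 12·4 = 48 beats, 48/1.5 = 32 chords.
E: 5·4 = 20 beats, 20/5 = 4 chords.
Total: 12 + 30 + 10 + 32 + 4 = 88.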